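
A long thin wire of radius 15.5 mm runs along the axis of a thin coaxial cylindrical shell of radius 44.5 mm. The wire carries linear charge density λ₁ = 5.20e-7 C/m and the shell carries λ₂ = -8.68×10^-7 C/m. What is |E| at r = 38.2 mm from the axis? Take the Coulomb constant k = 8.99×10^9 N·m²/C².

By cylindrical symmetry E is radial; use a coaxial Gaussian cylinder of radius 38.2 mm and length L (between the conductors, 15.5 mm < r < 44.5 mm).
The shell at 44.5 mm lies outside the Gaussian surface, so λ_enc = λ₁ = 5.20×10^-7 C/m.
By Gauss's law (flux through the curved wall only), E·2πrL = λ_enc L/ε₀.
E = 2k|λ_enc|/r = 2(8.99×10^9)(5.20×10^-7)/(0.0382) = 2.45e5 N/C.

|E| = 2.45×10^5 N/C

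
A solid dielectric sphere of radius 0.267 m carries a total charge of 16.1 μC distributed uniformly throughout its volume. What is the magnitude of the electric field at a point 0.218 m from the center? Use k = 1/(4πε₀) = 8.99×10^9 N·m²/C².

By spherical symmetry E is radial; choose a Gaussian sphere of radius r = 0.218 m (r < R).
Only the charge within r is enclosed: Q_enc = Q·(r/R)³ = (16.1 μC)·(0.218 m/0.267 m)³ = 8.763×10^-6 C.
Since E is radial and uniform over the Gaussian sphere, Φ = E·4πr² = Q_enc/ε₀.
E = k|Q_enc|/r² = (8.99×10^9)(8.763×10^-6)/(0.218)² = 1.66×10^6 N/C.

|E| = 1.66×10^6 V/m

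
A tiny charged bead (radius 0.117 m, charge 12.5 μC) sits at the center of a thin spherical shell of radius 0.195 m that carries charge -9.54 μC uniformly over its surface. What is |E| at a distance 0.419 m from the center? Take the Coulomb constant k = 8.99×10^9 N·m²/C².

By spherical symmetry E is radial; choose a Gaussian sphere of radius r = 0.419 m (r > 0.195 m, enclosing both).
Q_enc = (12.5 μC) + (-9.54 μC) = 2.96×10^-6 C.
Applying ∮E·dA = Q_enc/ε₀ with Φ = E(4πr²):
E = k|Q_enc|/r² = (8.99×10^9)(2.96×10^-6)/(0.419)² = 1.52e5 N/C.

|E| ≈ 1.52×10^5 N/C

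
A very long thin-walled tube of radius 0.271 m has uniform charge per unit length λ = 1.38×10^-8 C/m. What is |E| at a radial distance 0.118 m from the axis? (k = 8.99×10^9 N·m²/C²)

E = 0 (no enclosed charge)

Coaxial Gaussian cylinder, radius r = 0.118 m, length L (r < 0.271 m, inside the shell).
No charge is enclosed, so Gauss's law gives E·2πrL = 0 ⇒ E = 0.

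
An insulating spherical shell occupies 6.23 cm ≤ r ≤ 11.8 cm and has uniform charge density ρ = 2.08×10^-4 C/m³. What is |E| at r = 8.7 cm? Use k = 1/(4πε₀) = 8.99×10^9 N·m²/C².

By spherical symmetry E is radial; choose a Gaussian sphere of radius r = 8.7 cm (within the shell material, 6.23 cm < r < 11.8 cm).
Only the shell between 6.23 cm and r is enclosed: Q_enc = ρ·(4π/3)(r³ − a³) = (2.08×10^-4)·(4π/3)·((0.087)³ − (0.0623)³) = 3.631e-7 C.
Since E is radial and uniform over the Gaussian sphere, Φ = E·4πr² = Q_enc/ε₀.
E = k|Q_enc|/r² = (8.99×10^9)(3.631×10^-7)/(0.087)² = 4.31×10^5 N/C.

E ≈ 4.31e5 N/C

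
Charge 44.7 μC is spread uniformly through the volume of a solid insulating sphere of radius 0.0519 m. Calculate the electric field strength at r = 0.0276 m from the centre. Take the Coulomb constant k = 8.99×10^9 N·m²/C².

E = 7.93e7 N/C

Take a concentric spherical Gaussian surface of radius r = 0.0276 m (r < R).
For a uniform sphere the enclosed fraction is (r/R)³, so Q_enc = (44.7 μC)(0.0276/0.0519)³ = 6.723×10^-6 C.
Applying ∮E·dA = Q_enc/ε₀ with Φ = E(4πr²):
E = k|Q_enc|/r² = (8.99×10^9)(6.723e-6)/(0.0276)² = 7.93×10^7 N/C.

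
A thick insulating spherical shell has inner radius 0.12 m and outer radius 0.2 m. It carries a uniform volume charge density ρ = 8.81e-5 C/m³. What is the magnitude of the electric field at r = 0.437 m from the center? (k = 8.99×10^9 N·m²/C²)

|E| ≈ 1.09×10^5 N/C

By spherical symmetry E is radial; choose a Gaussian sphere of radius r = 0.437 m (r > 0.2 m, enclosing the whole shell).
Q_enc = ρ·(4π/3)(b³ − a³) = (8.81×10^-5)·(4π/3)·((0.2)³ − (0.12)³) = 2.315×10^-6 C.
Applying ∮E·dA = Q_enc/ε₀ with Φ = E(4πr²):
E = k|Q_enc|/r² = (8.99×10^9)(2.315e-6)/(0.437)² = 1.09e5 N/C.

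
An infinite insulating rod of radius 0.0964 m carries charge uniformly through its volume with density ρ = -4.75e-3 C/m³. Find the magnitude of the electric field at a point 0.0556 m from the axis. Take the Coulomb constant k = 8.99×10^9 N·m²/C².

E = 1.49×10^7 V/m

Choose a coaxial cylinder of radius r = 0.0556 m (arbitrary length L) as the Gaussian surface (r < R).
Enclosed charge per unit length: λ_enc = ρ·πr² = (-4.75×10^-3)π(0.0556)² = -4.613×10^-5 C/m.
Since E is radial and uniform over the curved surface, Φ = E·2πrL = Q_enc/ε₀ = λ_enc L/ε₀.
E = 2k|λ_enc|/r = 2(8.99×10^9)(4.613×10^-5)/(0.0556) = 1.49×10^7 N/C.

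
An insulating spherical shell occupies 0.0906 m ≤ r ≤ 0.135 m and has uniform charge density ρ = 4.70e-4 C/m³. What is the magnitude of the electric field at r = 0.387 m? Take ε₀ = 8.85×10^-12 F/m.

Take a concentric spherical Gaussian surface of radius r = 0.387 m (r > 0.135 m, enclosing the whole shell).
Q_enc = ρ·(4π/3)(b³ − a³) = (4.70×10^-4)·(4π/3)·((0.135)³ − (0.0906)³) = 3.38e-6 C.
By Gauss's law, ∮E·dA = E·4πr² = Q_enc/ε₀.
E = |Q_enc|/(4πε₀r²) = (3.38×10^-6)/(4π·8.85×10^-12·(0.387)²) = 2.03e5 N/C.

2.03×10^5 N/C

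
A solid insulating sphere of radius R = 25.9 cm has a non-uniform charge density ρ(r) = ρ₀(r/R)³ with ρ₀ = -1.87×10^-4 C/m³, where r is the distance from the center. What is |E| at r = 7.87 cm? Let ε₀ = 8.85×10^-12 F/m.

|E| ≈ 7.78e3 V/m

Take a concentric spherical Gaussian surface of radius r = 7.87 cm (r < R).
Integrate the density: Q_enc = 4π ∫₀^r ρ₀(r'/R)^3 r'² dr' = 4πρ₀ r^6/(6·R³) = -5.356e-9 C.
Applying ∮E·dA = Q_enc/ε₀ with Φ = E(4πr²):
E = |Q_enc|/(4πε₀r²) = (5.356×10^-9)/(4π·8.85×10^-12·(0.0787)²) = 7.78e3 N/C.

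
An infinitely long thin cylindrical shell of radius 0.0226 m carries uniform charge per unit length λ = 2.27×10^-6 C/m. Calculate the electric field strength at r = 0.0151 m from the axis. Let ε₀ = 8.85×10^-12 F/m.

Choose a coaxial cylinder of radius r = 0.0151 m (arbitrary length L) as the Gaussian surface (r < 0.0226 m, inside the shell).
All the surface charge lies outside this cylinder: Q_enc = 0, hence E = 0.

E = 0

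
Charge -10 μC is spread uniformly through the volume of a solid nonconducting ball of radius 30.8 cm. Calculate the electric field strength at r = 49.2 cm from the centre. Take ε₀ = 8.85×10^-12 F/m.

By spherical symmetry E is radial; choose a Gaussian sphere of radius r = 49.2 cm (r > R, so the entire charge is enclosed).
Q_enc = -10 μC = -1.00×10^-5 C.
Since E is radial and uniform over the Gaussian sphere, Φ = E·4πr² = Q_enc/ε₀.
E = |Q_enc|/(4πε₀r²) = (1.00e-5)/(4π·8.85×10^-12·(0.492)²) = 3.71×10^5 N/C.

|E| ≈ 3.71e5 N/C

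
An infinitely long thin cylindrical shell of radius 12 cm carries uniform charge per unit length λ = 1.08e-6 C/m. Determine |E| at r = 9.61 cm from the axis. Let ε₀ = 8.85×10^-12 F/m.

E = 0

Take a coaxial cylindrical Gaussian surface of radius r = 9.61 cm and length L (r < 12 cm, inside the shell).
All the surface charge lies outside this cylinder: Q_enc = 0, hence E = 0.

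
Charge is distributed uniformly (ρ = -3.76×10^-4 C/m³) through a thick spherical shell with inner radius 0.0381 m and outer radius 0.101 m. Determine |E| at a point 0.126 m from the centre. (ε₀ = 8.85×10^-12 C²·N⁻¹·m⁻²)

Use a concentric Gaussian sphere at r = 0.126 m (r > 0.101 m, enclosing the whole shell).
Q_enc = ρ·(4π/3)(b³ − a³) = (-3.76×10^-4)·(4π/3)·((0.101)³ − (0.0381)³) = -1.536e-6 C.
Gauss's law: E·4πr² = Q_enc/ε₀.
E = |Q_enc|/(4πε₀r²) = (1.536e-6)/(4π·8.85×10^-12·(0.126)²) = 8.70×10^5 N/C.

|E| = 8.70×10^5 V/m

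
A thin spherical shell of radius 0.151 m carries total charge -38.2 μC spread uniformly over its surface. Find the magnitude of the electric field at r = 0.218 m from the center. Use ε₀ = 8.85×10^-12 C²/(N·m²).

Use a concentric Gaussian sphere at r = 0.218 m (r > 0.151 m).
The entire shell is enclosed: Q_enc = -3.82e-5 C.
By Gauss's law, ∮E·dA = E·4πr² = Q_enc/ε₀.
E = |Q_enc|/(4πε₀r²) = (3.82×10^-5)/(4π·8.85×10^-12·(0.218)²) = 7.23×10^6 N/C.

|E| = 7.23×10^6 N/C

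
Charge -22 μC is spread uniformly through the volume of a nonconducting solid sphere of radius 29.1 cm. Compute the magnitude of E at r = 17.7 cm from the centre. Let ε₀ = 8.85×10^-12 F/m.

Take a concentric spherical Gaussian surface of radius r = 17.7 cm (r < R).
Only the charge within r is enclosed: Q_enc = Q·(r/R)³ = (-22 μC)·(17.7 cm/29.1 cm)³ = -4.951×10^-6 C.
Since E is radial and uniform over the Gaussian sphere, Φ = E·4πr² = Q_enc/ε₀.
E = |Q_enc|/(4πε₀r²) = (4.951×10^-6)/(4π·8.85×10^-12·(0.177)²) = 1.42e6 N/C.

|E| = 1.42×10^6 N/C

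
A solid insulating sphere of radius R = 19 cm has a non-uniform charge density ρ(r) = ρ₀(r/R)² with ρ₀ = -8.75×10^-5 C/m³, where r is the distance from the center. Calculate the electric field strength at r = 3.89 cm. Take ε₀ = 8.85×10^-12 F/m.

Symmetry ⇒ E = E(r) r̂. Gaussian sphere of radius r = 3.89 cm (r < R).
Q_enc = ∫₀^r ρ(r')·4πr'² dr' = (4πρ₀/R²) ∫₀^r r'^4 dr' = 4πρ₀ r^5/(5·R²) = -5.426×10^-10 C.
By Gauss's law, ∮E·dA = E·4πr² = Q_enc/ε₀.
E = |Q_enc|/(4πε₀r²) = (5.426×10^-10)/(4π·8.85×10^-12·(0.0389)²) = 3.22×10^3 N/C.

E = 3.22×10^3 V/m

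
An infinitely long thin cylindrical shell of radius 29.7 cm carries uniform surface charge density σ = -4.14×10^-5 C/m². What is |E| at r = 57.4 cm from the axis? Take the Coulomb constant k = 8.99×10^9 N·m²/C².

E = 2.42e6 N/C

Take a coaxial cylindrical Gaussian surface of radius r = 57.4 cm and length L (r > 29.7 cm).
The whole shell is enclosed: λ_enc = σ·2πR = (-4.14×10^-5)·2π·(0.297) = -7.726e-5 C/m.
Since E is radial and uniform over the curved surface, Φ = E·2πrL = Q_enc/ε₀ = λ_enc L/ε₀.
E = 2k|λ_enc|/r = 2(8.99×10^9)(7.726×10^-5)/(0.574) = 2.42×10^6 N/C.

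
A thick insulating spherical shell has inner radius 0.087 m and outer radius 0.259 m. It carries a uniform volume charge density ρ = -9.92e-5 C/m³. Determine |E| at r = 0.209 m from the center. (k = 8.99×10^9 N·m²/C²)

7.24e5 N/C

Symmetry ⇒ E = E(r) r̂. Gaussian sphere of radius r = 0.209 m (within the shell material, 0.087 m < r < 0.259 m).
Only the shell between 0.087 m and r is enclosed: Q_enc = ρ·(4π/3)(r³ − a³) = (-9.92e-5)·(4π/3)·((0.209)³ − (0.087)³) = -3.52×10^-6 C.
By Gauss's law, ∮E·dA = E·4πr² = Q_enc/ε₀.
E = k|Q_enc|/r² = (8.99×10^9)(3.52e-6)/(0.209)² = 7.24×10^5 N/C.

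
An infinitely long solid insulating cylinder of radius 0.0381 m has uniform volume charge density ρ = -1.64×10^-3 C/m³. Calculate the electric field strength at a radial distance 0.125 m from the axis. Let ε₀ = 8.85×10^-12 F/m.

E = 1.08×10^6 N/C

Coaxial Gaussian cylinder, radius r = 0.125 m, length L (r > 0.0381 m, full cross-section enclosed).
λ_enc = ρ·πR² = (-1.64×10^-3)π(0.0381)² = -7.479×10^-6 C/m.
Gauss's law: E·2πrL = λ_enc L/ε₀.
E = |λ_enc|/(2πε₀r) = (7.479×10^-6)/(2π·8.85×10^-12·0.125) = 1.08e6 N/C.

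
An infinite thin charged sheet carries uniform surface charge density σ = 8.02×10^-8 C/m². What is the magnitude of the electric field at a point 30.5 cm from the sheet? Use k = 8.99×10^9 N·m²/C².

Choose a cylindrical pillbox piercing the sheet, end faces (area A) parallel to it.
Only the two end caps contribute flux: Φ = 2EA. With Q_enc = σA, Gauss's law gives E = |σ|/(2ε₀).
E = 2πk|σ| = 2π(8.99×10^9)(8.02×10^-8) = 4.53×10^3 N/C.

E ≈ 4.53×10^3 V/m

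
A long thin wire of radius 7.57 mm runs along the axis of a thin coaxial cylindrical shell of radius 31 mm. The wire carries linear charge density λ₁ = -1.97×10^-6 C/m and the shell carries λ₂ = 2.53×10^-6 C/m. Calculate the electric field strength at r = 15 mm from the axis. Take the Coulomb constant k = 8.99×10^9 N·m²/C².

E ≈ 2.36e6 N/C

Choose a coaxial cylinder of radius r = 15 mm (arbitrary length L) as the Gaussian surface (between the conductors, 7.57 mm < r < 31 mm).
The shell at 31 mm lies outside the Gaussian surface, so λ_enc = λ₁ = -1.97×10^-6 C/m.
Gauss's law: E·2πrL = λ_enc L/ε₀.
E = 2k|λ_enc|/r = 2(8.99×10^9)(1.97e-6)/(0.015) = 2.36×10^6 N/C.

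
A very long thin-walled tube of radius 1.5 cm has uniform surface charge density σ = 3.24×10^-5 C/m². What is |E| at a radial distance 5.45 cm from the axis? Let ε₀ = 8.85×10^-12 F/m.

E = 1.01e6 N/C

Coaxial Gaussian cylinder, radius r = 5.45 cm, length L (r > 1.5 cm).
The whole shell is enclosed: λ_enc = σ·2πR = (3.24×10^-5)·2π·(0.015) = 3.054×10^-6 C/m.
Since E is radial and uniform over the curved surface, Φ = E·2πrL = Q_enc/ε₀ = λ_enc L/ε₀.
E = |λ_enc|/(2πε₀r) = (3.054e-6)/(2π·8.85×10^-12·0.0545) = 1.01e6 N/C.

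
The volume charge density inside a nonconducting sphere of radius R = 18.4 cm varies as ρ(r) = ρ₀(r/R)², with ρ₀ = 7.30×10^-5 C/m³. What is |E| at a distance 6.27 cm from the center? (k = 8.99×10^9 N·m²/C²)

|E| ≈ 1.20×10^4 N/C

Take a concentric spherical Gaussian surface of radius r = 6.27 cm (r < R).
Integrate the density: Q_enc = 4π ∫₀^r ρ₀(r'/R)^2 r'² dr' = 4πρ₀ r^5/(5·R²) = 5.251×10^-9 C.
Gauss's law: E·4πr² = Q_enc/ε₀.
E = k|Q_enc|/r² = (8.99×10^9)(5.251×10^-9)/(0.0627)² = 1.20×10^4 N/C.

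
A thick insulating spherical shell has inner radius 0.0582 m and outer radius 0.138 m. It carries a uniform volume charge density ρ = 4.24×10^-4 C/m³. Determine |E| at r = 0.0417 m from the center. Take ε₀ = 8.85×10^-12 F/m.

Take a concentric spherical Gaussian surface of radius r = 0.0417 m (r < 0.0582 m, inside the empty cavity).
No charge is enclosed, so by Gauss's law E·4πr² = 0 ⇒ E = 0.

E = 0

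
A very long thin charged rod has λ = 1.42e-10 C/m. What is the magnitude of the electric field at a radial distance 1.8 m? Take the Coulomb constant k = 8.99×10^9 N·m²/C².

|E| = 1.42 V/m

Coaxial Gaussian cylinder, radius r = 1.8 m, length L.
Q_enc = λL, so λ_enc = 1.42e-10 C/m.
By Gauss's law (flux through the curved wall only), E·2πrL = λ_enc L/ε₀.
E = 2k|λ_enc|/r = 2(8.99×10^9)(1.42×10^-10)/(1.8) = 1.42 N/C.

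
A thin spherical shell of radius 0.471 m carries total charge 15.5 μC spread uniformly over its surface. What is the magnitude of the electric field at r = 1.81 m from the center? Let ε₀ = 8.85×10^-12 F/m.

By spherical symmetry E is radial; choose a Gaussian sphere of radius r = 1.81 m (r > 0.471 m).
The entire shell is enclosed: Q_enc = 1.55e-5 C.
Gauss's law: E·4πr² = Q_enc/ε₀.
E = |Q_enc|/(4πε₀r²) = (1.55×10^-5)/(4π·8.85×10^-12·(1.81)²) = 4.25×10^4 N/C.

E = 4.25×10^4 N/C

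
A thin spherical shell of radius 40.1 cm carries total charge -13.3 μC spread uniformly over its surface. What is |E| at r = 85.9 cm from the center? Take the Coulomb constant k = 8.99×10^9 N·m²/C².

E ≈ 1.62×10^5 V/m

Symmetry ⇒ E = E(r) r̂. Gaussian sphere of radius r = 85.9 cm (r > 40.1 cm).
The entire shell is enclosed: Q_enc = -1.33e-5 C.
By Gauss's law, ∮E·dA = E·4πr² = Q_enc/ε₀.
E = k|Q_enc|/r² = (8.99×10^9)(1.33×10^-5)/(0.859)² = 1.62e5 N/C.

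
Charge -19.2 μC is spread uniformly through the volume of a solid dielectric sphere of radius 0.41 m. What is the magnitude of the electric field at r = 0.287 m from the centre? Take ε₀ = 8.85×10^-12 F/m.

By spherical symmetry E is radial; choose a Gaussian sphere of radius r = 0.287 m (r < R).
For a uniform sphere the enclosed fraction is (r/R)³, so Q_enc = (-19.2 μC)(0.287/0.41)³ = -6.586e-6 C.
By Gauss's law, ∮E·dA = E·4πr² = Q_enc/ε₀.
E = |Q_enc|/(4πε₀r²) = (6.586e-6)/(4π·8.85×10^-12·(0.287)²) = 7.19×10^5 N/C.

E ≈ 7.19×10^5 N/C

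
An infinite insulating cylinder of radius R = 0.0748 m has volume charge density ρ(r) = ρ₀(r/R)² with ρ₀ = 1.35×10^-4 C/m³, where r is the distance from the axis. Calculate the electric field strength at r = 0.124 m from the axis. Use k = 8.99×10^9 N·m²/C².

1.72×10^5 N/C

By cylindrical symmetry E is radial; use a coaxial Gaussian cylinder of radius 0.124 m and length L (r > R, full charge per length enclosed).
λ_enc = 2π ∫₀^R ρ₀(r'/R)^2 r' dr' = 2πρ₀R²/4 = 1.186×10^-6 C/m.
Applying ∮E·dA = Q_enc/ε₀ with the end caps contributing no flux:
E = 2k|λ_enc|/r = 2(8.99×10^9)(1.186e-6)/(0.124) = 1.72e5 N/C.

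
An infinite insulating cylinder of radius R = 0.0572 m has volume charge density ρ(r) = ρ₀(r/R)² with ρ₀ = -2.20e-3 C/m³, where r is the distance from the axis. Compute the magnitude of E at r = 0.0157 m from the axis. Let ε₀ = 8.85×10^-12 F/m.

Coaxial Gaussian cylinder, radius r = 0.0157 m, length L (r < R).
λ_enc = ∫₀^r ρ(r')·2πr' dr' = (2πρ₀/R²)·r^4/4 = -6.417×10^-8 C/m.
Since E is radial and uniform over the curved surface, Φ = E·2πrL = Q_enc/ε₀ = λ_enc L/ε₀.
E = |λ_enc|/(2πε₀r) = (6.417×10^-8)/(2π·8.85×10^-12·0.0157) = 7.35e4 N/C.

|E| ≈ 7.35×10^4 N/C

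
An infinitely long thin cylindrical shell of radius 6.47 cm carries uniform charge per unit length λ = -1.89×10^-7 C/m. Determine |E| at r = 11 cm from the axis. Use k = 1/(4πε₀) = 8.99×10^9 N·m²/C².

Take a coaxial cylindrical Gaussian surface of radius r = 11 cm and length L (r > 6.47 cm).
The full line charge is enclosed: λ_enc = -1.89×10^-7 C/m.
By Gauss's law (flux through the curved wall only), E·2πrL = λ_enc L/ε₀.
E = 2k|λ_enc|/r = 2(8.99×10^9)(1.89×10^-7)/(0.11) = 3.09×10^4 N/C.

|E| ≈ 3.09e4 N/C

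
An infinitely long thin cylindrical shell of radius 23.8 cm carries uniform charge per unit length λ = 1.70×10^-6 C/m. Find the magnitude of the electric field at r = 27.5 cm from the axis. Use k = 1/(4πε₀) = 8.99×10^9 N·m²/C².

Take a coaxial cylindrical Gaussian surface of radius r = 27.5 cm and length L (r > 23.8 cm).
The full line charge is enclosed: λ_enc = 1.70e-6 C/m.
Applying ∮E·dA = Q_enc/ε₀ with the end caps contributing no flux:
E = 2k|λ_enc|/r = 2(8.99×10^9)(1.70×10^-6)/(0.275) = 1.11e5 N/C.

1.11×10^5 N/C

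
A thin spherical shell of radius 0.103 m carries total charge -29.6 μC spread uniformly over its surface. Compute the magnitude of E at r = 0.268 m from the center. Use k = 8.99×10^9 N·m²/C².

Take a concentric spherical Gaussian surface of radius r = 0.268 m (r > 0.103 m).
The entire shell is enclosed: Q_enc = -2.96×10^-5 C.
Gauss's law: E·4πr² = Q_enc/ε₀.
E = k|Q_enc|/r² = (8.99×10^9)(2.96e-5)/(0.268)² = 3.70e6 N/C.

3.70e6 V/m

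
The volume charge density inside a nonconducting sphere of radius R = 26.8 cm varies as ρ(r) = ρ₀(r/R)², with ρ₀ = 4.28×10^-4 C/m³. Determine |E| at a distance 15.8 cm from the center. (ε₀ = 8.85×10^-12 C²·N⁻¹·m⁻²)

|E| = 5.31×10^5 N/C

Symmetry ⇒ E = E(r) r̂. Gaussian sphere of radius r = 15.8 cm (r < R).
Q_enc = ∫₀^r ρ(r')·4πr'² dr' = (4πρ₀/R²) ∫₀^r r'^4 dr' = 4πρ₀ r^5/(5·R²) = 1.475×10^-6 C.
By Gauss's law, ∮E·dA = E·4πr² = Q_enc/ε₀.
E = |Q_enc|/(4πε₀r²) = (1.475×10^-6)/(4π·8.85×10^-12·(0.158)²) = 5.31e5 N/C.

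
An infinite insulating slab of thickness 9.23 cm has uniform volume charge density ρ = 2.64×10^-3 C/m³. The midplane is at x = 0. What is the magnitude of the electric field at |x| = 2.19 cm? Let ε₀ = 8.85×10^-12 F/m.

By symmetry E is perpendicular to the slab. A Gaussian pillbox from −2.19 cm to +2.19 cm (face area A) lies entirely within the slab.
Q_enc = ρ·(2x)·A and flux = 2EA, so 2EA = 2ρxA/ε₀ ⇒ E = |ρ|x/ε₀.
E = (2.64e-3)(0.0219)/(8.85×10^-12) = 6.53×10^6 N/C.

|E| = 6.53×10^6 V/m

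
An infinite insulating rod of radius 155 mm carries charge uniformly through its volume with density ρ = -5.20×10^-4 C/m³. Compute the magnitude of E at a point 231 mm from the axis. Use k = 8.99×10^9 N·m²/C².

|E| ≈ 3.05×10^6 N/C

Coaxial Gaussian cylinder, radius r = 231 mm, length L (r > 155 mm, full cross-section enclosed).
λ_enc = ρ·πR² = (-5.20×10^-4)π(0.155)² = -3.925×10^-5 C/m.
By Gauss's law (flux through the curved wall only), E·2πrL = λ_enc L/ε₀.
E = 2k|λ_enc|/r = 2(8.99×10^9)(3.925×10^-5)/(0.231) = 3.05e6 N/C.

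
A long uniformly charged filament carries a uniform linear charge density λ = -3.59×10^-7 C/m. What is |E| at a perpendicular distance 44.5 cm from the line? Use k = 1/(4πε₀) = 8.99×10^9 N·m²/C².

Coaxial Gaussian cylinder, radius r = 44.5 cm, length L.
Q_enc = λL, so λ_enc = -3.59×10^-7 C/m.
Since E is radial and uniform over the curved surface, Φ = E·2πrL = Q_enc/ε₀ = λ_enc L/ε₀.
E = 2k|λ_enc|/r = 2(8.99×10^9)(3.59×10^-7)/(0.445) = 1.45e4 N/C.

1.45e4 N/C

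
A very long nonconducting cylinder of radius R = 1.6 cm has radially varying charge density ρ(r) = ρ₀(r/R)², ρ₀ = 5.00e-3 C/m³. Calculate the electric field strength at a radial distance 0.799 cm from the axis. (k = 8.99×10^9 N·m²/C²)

Take a coaxial cylindrical Gaussian surface of radius r = 0.799 cm and length L (r < R).
Integrating ρ over the cross-section to radius r: λ_enc = (2πρ₀/R²) ∫₀^r r'^3 dr' = 2πρ₀ r^4/(4·R²) = 1.25e-7 C/m.
By Gauss's law (flux through the curved wall only), E·2πrL = λ_enc L/ε₀.
E = 2k|λ_enc|/r = 2(8.99×10^9)(1.25×10^-7)/(0.00799) = 2.81×10^5 N/C.

|E| ≈ 2.81×10^5 N/C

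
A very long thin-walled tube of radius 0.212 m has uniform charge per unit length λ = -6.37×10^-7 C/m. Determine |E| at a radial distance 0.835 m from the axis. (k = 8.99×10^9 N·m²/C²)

Choose a coaxial cylinder of radius r = 0.835 m (arbitrary length L) as the Gaussian surface (r > 0.212 m).
The full line charge is enclosed: λ_enc = -6.37e-7 C/m.
Gauss's law: E·2πrL = λ_enc L/ε₀.
E = 2k|λ_enc|/r = 2(8.99×10^9)(6.37×10^-7)/(0.835) = 1.37×10^4 N/C.

E ≈ 1.37×10^4 N/C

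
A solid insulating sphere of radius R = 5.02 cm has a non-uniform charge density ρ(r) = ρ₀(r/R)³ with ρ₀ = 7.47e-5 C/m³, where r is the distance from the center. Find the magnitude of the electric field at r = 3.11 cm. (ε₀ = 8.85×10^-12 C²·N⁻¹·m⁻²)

E = 1.04×10^4 N/C

Take a concentric spherical Gaussian surface of radius r = 3.11 cm (r < R).
Integrate the density: Q_enc = 4π ∫₀^r ρ₀(r'/R)^3 r'² dr' = 4πρ₀ r^6/(6·R³) = 1.119×10^-9 C.
Since E is radial and uniform over the Gaussian sphere, Φ = E·4πr² = Q_enc/ε₀.
E = |Q_enc|/(4πε₀r²) = (1.119e-9)/(4π·8.85×10^-12·(0.0311)²) = 1.04×10^4 N/C.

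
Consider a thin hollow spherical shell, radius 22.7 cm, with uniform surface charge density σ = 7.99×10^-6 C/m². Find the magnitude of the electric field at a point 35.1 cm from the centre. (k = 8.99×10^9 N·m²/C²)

|E| ≈ 3.78×10^5 V/m

By spherical symmetry E is radial; choose a Gaussian sphere of radius r = 35.1 cm (r > 22.7 cm).
The entire shell is enclosed: Q_enc = σ·4πR² = (7.99×10^-6)·4π·(0.227)² = 5.174×10^-6 C.
Gauss's law: E·4πr² = Q_enc/ε₀.
E = k|Q_enc|/r² = (8.99×10^9)(5.174e-6)/(0.351)² = 3.78×10^5 N/C.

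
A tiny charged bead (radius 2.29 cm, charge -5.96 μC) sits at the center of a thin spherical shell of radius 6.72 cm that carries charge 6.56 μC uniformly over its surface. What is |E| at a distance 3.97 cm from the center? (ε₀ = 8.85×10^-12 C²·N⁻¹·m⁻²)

|E| = 3.40×10^7 N/C

Take a concentric spherical Gaussian surface of radius r = 3.97 cm (between the bodies, 2.29 cm < r < 6.72 cm).
Only the inner charge is enclosed; the outer shell contributes nothing inside itself. Q_enc = -5.96 μC = -5.96×10^-6 C.
Since E is radial and uniform over the Gaussian sphere, Φ = E·4πr² = Q_enc/ε₀.
E = |Q_enc|/(4πε₀r²) = (5.96e-6)/(4π·8.85×10^-12·(0.0397)²) = 3.40×10^7 N/C.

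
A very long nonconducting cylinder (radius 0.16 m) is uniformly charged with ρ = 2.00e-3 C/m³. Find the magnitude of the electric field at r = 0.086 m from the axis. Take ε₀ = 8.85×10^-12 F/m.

|E| ≈ 9.72e6 N/C

Take a coaxial cylindrical Gaussian surface of radius r = 0.086 m and length L (r < R).
Charge inside radius r per length L is ρ·πr²·L, so λ_enc = ρπr² = 4.647×10^-5 C/m.
Applying ∮E·dA = Q_enc/ε₀ with the end caps contributing no flux:
E = |λ_enc|/(2πε₀r) = (4.647×10^-5)/(2π·8.85×10^-12·0.086) = 9.72×10^6 N/C.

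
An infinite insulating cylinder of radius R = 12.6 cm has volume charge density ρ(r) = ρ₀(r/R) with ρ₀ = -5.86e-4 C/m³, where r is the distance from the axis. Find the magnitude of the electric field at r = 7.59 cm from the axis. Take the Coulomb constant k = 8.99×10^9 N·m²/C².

|E| ≈ 1.01×10^6 V/m

By cylindrical symmetry E is radial; use a coaxial Gaussian cylinder of radius 7.59 cm and length L (r < R).
λ_enc = ∫₀^r ρ(r')·2πr' dr' = (2πρ₀/R)·r^3/3 = -4.259e-6 C/m.
Since E is radial and uniform over the curved surface, Φ = E·2πrL = Q_enc/ε₀ = λ_enc L/ε₀.
E = 2k|λ_enc|/r = 2(8.99×10^9)(4.259e-6)/(0.0759) = 1.01e6 N/C.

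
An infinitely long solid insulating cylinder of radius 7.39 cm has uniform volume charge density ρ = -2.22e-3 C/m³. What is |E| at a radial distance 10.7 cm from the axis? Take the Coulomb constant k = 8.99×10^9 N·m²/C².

|E| = 6.40e6 N/C

By cylindrical symmetry E is radial; use a coaxial Gaussian cylinder of radius 10.7 cm and length L (r > 7.39 cm, full cross-section enclosed).
λ_enc = ρ·πR² = (-2.22×10^-3)π(0.0739)² = -3.809×10^-5 C/m.
Applying ∮E·dA = Q_enc/ε₀ with the end caps contributing no flux:
E = 2k|λ_enc|/r = 2(8.99×10^9)(3.809×10^-5)/(0.107) = 6.40×10^6 N/C.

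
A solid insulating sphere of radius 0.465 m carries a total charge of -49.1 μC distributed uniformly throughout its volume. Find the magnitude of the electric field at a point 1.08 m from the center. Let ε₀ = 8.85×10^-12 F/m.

Symmetry ⇒ E = E(r) r̂. Gaussian sphere of radius r = 1.08 m (r > R, so the entire charge is enclosed).
Q_enc = -49.1 μC = -4.91×10^-5 C.
Applying ∮E·dA = Q_enc/ε₀ with Φ = E(4πr²):
E = |Q_enc|/(4πε₀r²) = (4.91×10^-5)/(4π·8.85×10^-12·(1.08)²) = 3.79e5 N/C.

|E| ≈ 3.79×10^5 N/C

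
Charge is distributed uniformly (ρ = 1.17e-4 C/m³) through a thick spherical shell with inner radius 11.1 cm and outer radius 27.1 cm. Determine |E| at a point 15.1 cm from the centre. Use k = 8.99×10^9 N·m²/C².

By spherical symmetry E is radial; choose a Gaussian sphere of radius r = 15.1 cm (within the shell material, 11.1 cm < r < 27.1 cm).
Enclosed charge is the volume from a to r: Q_enc = (4π/3)ρ(r³ − a³) = 1.017e-6 C.
By Gauss's law, ∮E·dA = E·4πr² = Q_enc/ε₀.
E = k|Q_enc|/r² = (8.99×10^9)(1.017×10^-6)/(0.151)² = 4.01×10^5 N/C.

4.01×10^5 V/m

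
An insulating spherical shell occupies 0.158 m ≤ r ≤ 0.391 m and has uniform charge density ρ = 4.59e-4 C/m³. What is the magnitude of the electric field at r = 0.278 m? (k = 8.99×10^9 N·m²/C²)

Use a concentric Gaussian sphere at r = 0.278 m (within the shell material, 0.158 m < r < 0.391 m).
Only the shell between 0.158 m and r is enclosed: Q_enc = ρ·(4π/3)(r³ − a³) = (4.59e-4)·(4π/3)·((0.278)³ − (0.158)³) = 3.372×10^-5 C.
Gauss's law: E·4πr² = Q_enc/ε₀.
E = k|Q_enc|/r² = (8.99×10^9)(3.372×10^-5)/(0.278)² = 3.92×10^6 N/C.

E ≈ 3.92e6 V/m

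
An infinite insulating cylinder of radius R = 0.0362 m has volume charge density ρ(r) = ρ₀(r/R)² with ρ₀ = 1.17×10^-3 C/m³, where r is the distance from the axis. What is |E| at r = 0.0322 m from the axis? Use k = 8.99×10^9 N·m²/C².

Take a coaxial cylindrical Gaussian surface of radius r = 0.0322 m and length L (r < R).
λ_enc = ∫₀^r ρ(r')·2πr' dr' = (2πρ₀/R²)·r^4/4 = 1.508e-6 C/m.
Since E is radial and uniform over the curved surface, Φ = E·2πrL = Q_enc/ε₀ = λ_enc L/ε₀.
E = 2k|λ_enc|/r = 2(8.99×10^9)(1.508e-6)/(0.0322) = 8.42×10^5 N/C.

E ≈ 8.42×10^5 N/C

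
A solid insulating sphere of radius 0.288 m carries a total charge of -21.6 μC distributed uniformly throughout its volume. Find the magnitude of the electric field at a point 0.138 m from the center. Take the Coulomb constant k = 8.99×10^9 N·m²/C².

|E| = 1.12e6 N/C

Take a concentric spherical Gaussian surface of radius r = 0.138 m (r < R).
For a uniform sphere the enclosed fraction is (r/R)³, so Q_enc = (-21.6 μC)(0.138/0.288)³ = -2.376×10^-6 C.
Since E is radial and uniform over the Gaussian sphere, Φ = E·4πr² = Q_enc/ε₀.
E = k|Q_enc|/r² = (8.99×10^9)(2.376e-6)/(0.138)² = 1.12×10^6 N/C.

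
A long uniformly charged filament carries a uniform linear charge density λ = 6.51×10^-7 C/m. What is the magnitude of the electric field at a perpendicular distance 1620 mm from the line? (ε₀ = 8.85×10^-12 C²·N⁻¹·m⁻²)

Coaxial Gaussian cylinder, radius r = 1620 mm, length L.
Q_enc = λL, so λ_enc = 6.51e-7 C/m.
By Gauss's law (flux through the curved wall only), E·2πrL = λ_enc L/ε₀.
E = |λ_enc|/(2πε₀r) = (6.51×10^-7)/(2π·8.85×10^-12·1.62) = 7.23e3 N/C.

E = 7.23×10^3 V/m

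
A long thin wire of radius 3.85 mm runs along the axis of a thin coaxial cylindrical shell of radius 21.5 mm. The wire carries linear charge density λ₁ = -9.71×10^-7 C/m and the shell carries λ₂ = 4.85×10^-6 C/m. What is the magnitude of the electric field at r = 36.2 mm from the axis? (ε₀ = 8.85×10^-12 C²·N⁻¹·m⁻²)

Choose a coaxial cylinder of radius r = 36.2 mm (arbitrary length L) as the Gaussian surface (r > 21.5 mm, enclosing both).
λ_enc = λ₁ + λ₂ = (-9.71×10^-7) + (4.85e-6) = 3.879e-6 C/m.
Applying ∮E·dA = Q_enc/ε₀ with the end caps contributing no flux:
E = |λ_enc|/(2πε₀r) = (3.879e-6)/(2π·8.85×10^-12·0.0362) = 1.93e6 N/C.

E = 1.93×10^6 N/C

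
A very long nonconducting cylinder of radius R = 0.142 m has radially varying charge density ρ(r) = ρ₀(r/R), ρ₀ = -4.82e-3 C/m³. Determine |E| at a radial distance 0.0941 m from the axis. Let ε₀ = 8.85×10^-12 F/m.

E ≈ 1.13×10^7 V/m

By cylindrical symmetry E is radial; use a coaxial Gaussian cylinder of radius 0.0941 m and length L (r < R).
Integrating ρ over the cross-section to radius r: λ_enc = (2πρ₀/R) ∫₀^r r'^2 dr' = 2πρ₀ r^3/(3·R) = -5.924×10^-5 C/m.
Since E is radial and uniform over the curved surface, Φ = E·2πrL = Q_enc/ε₀ = λ_enc L/ε₀.
E = |λ_enc|/(2πε₀r) = (5.924e-5)/(2π·8.85×10^-12·0.0941) = 1.13e7 N/C.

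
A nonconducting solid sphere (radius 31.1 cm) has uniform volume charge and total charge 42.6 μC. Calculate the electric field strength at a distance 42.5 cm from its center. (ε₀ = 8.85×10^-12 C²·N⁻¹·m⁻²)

E = 2.12e6 N/C

Take a concentric spherical Gaussian surface of radius r = 42.5 cm (r > R, so the entire charge is enclosed).
Q_enc = 42.6 μC = 4.26×10^-5 C.
Applying ∮E·dA = Q_enc/ε₀ with Φ = E(4πr²):
E = |Q_enc|/(4πε₀r²) = (4.26×10^-5)/(4π·8.85×10^-12·(0.425)²) = 2.12×10^6 N/C.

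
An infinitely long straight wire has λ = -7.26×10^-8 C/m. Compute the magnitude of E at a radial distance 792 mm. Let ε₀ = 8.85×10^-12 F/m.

|E| = 1.65×10^3 N/C

Choose a coaxial cylinder of radius r = 792 mm (arbitrary length L) as the Gaussian surface.
Q_enc = λL, so λ_enc = -7.26e-8 C/m.
Gauss's law: E·2πrL = λ_enc L/ε₀.
E = |λ_enc|/(2πε₀r) = (7.26×10^-8)/(2π·8.85×10^-12·0.792) = 1.65e3 N/C.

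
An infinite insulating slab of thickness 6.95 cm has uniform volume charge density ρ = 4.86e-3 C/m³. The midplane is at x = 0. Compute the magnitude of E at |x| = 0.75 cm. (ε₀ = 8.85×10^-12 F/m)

|E| = 4.12×10^6 N/C

By symmetry E is perpendicular to the slab. A Gaussian pillbox from −0.75 cm to +0.75 cm (face area A) lies entirely within the slab.
Q_enc = ρ·(2x)·A and flux = 2EA, so 2EA = 2ρxA/ε₀ ⇒ E = |ρ|x/ε₀.
E = (4.86×10^-3)(0.0075)/(8.85×10^-12) = 4.12×10^6 N/C.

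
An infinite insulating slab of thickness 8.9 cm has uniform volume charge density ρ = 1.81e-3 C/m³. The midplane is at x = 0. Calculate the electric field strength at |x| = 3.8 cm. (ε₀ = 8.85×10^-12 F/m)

By symmetry E is perpendicular to the slab. A Gaussian pillbox from −3.8 cm to +3.8 cm (face area A) lies entirely within the slab.
Q_enc = ρ·(2x)·A and flux = 2EA, so 2EA = 2ρxA/ε₀ ⇒ E = |ρ|x/ε₀.
E = (1.81×10^-3)(0.038)/(8.85×10^-12) = 7.77×10^6 N/C.

E = 7.77×10^6 V/m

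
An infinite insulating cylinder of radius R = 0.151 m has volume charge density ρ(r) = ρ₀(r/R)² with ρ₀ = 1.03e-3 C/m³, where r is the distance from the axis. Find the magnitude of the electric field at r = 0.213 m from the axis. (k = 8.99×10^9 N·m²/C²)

Take a coaxial cylindrical Gaussian surface of radius r = 0.213 m and length L (r > R, full charge per length enclosed).
λ_enc = 2π ∫₀^R ρ₀(r'/R)^2 r' dr' = 2πρ₀R²/4 = 3.689×10^-5 C/m.
By Gauss's law (flux through the curved wall only), E·2πrL = λ_enc L/ε₀.
E = 2k|λ_enc|/r = 2(8.99×10^9)(3.689e-5)/(0.213) = 3.11e6 N/C.

|E| ≈ 3.11×10^6 N/C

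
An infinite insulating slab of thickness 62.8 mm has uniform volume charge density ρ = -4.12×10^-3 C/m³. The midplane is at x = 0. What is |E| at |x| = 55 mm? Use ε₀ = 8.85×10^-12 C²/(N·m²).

1.46e7 N/C

The point |x| = 55 mm lies outside the slab (half-thickness 0.0314 m). A symmetric pillbox spanning the full slab encloses Q_enc = ρ·d·A.
Flux = 2EA ⇒ E = |ρ|d/(2ε₀), independent of distance outside.
E = (4.12×10^-3)(0.0628)/(2·8.85×10^-12) = 1.46×10^7 N/C.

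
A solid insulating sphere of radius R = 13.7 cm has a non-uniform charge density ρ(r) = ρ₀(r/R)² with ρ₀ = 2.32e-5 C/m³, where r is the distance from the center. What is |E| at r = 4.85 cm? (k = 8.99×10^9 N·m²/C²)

Use a concentric Gaussian sphere at r = 4.85 cm (r < R).
Q_enc = ∫₀^r ρ(r')·4πr'² dr' = (4πρ₀/R²) ∫₀^r r'^4 dr' = 4πρ₀ r^5/(5·R²) = 8.337e-10 C.
Applying ∮E·dA = Q_enc/ε₀ with Φ = E(4πr²):
E = k|Q_enc|/r² = (8.99×10^9)(8.337e-10)/(0.0485)² = 3.19e3 N/C.

E = 3.19e3 N/C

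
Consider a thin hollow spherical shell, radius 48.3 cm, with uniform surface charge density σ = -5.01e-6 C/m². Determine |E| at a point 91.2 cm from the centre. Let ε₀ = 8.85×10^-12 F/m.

By spherical symmetry E is radial; choose a Gaussian sphere of radius r = 91.2 cm (r > 48.3 cm).
The entire shell is enclosed: Q_enc = σ·4πR² = (-5.01×10^-6)·4π·(0.483)² = -1.469×10^-5 C.
Applying ∮E·dA = Q_enc/ε₀ with Φ = E(4πr²):
E = |Q_enc|/(4πε₀r²) = (1.469×10^-5)/(4π·8.85×10^-12·(0.912)²) = 1.59×10^5 N/C.

E ≈ 1.59e5 N/C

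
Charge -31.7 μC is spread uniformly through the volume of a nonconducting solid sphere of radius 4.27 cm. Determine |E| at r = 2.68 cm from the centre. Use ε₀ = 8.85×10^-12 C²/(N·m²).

|E| = 9.81×10^7 N/C

Use a concentric Gaussian sphere at r = 2.68 cm (r < R).
Only the charge within r is enclosed: Q_enc = Q·(r/R)³ = (-31.7 μC)·(2.68 cm/4.27 cm)³ = -7.838×10^-6 C.
Gauss's law: E·4πr² = Q_enc/ε₀.
E = |Q_enc|/(4πε₀r²) = (7.838×10^-6)/(4π·8.85×10^-12·(0.0268)²) = 9.81×10^7 N/C.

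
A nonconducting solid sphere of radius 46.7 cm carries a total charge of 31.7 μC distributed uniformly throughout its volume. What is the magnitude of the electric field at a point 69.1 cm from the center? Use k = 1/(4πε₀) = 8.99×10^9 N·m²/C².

Use a concentric Gaussian sphere at r = 69.1 cm (r > R, so the entire charge is enclosed).
Q_enc = 31.7 μC = 3.17e-5 C.
Applying ∮E·dA = Q_enc/ε₀ with Φ = E(4πr²):
E = k|Q_enc|/r² = (8.99×10^9)(3.17e-5)/(0.691)² = 5.97×10^5 N/C.

5.97×10^5 N/C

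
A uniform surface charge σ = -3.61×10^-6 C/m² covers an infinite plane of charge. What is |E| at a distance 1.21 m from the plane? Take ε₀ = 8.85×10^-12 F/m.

The symmetry is planar: E is normal to the sheet and the same magnitude on both sides. Take a pillbox straddling the sheet with end-cap area A.
Flux Φ = 2EA and Q_enc = σA, so 2EA = σA/ε₀ ⇒ E = |σ|/(2ε₀), independent of distance.
E = |σ|/(2ε₀) = (3.61×10^-6)/(2·8.85×10^-12) = 2.04×10^5 N/C.

2.04×10^5 V/m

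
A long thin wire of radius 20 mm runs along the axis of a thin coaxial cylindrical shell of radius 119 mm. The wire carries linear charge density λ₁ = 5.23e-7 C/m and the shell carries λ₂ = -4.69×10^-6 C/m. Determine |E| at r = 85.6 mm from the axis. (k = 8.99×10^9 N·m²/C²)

Choose a coaxial cylinder of radius r = 85.6 mm (arbitrary length L) as the Gaussian surface (between the conductors, 20 mm < r < 119 mm).
Only the inner wire is enclosed; the outer shell contributes nothing inside itself. λ_enc = λ₁ = 5.23e-7 C/m.
Applying ∮E·dA = Q_enc/ε₀ with the end caps contributing no flux:
E = 2k|λ_enc|/r = 2(8.99×10^9)(5.23×10^-7)/(0.0856) = 1.10×10^5 N/C.

E ≈ 1.10e5 V/m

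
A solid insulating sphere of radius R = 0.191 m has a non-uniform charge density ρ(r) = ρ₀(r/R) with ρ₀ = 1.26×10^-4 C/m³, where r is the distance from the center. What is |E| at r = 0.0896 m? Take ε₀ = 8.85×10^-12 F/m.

1.50e5 N/C

By spherical symmetry E is radial; choose a Gaussian sphere of radius r = 0.0896 m (r < R).
Q_enc = ∫₀^r ρ(r')·4πr'² dr' = (4πρ₀/R) ∫₀^r r'^3 dr' = 4πρ₀ r^4/(4·R) = 1.336×10^-7 C.
Since E is radial and uniform over the Gaussian sphere, Φ = E·4πr² = Q_enc/ε₀.
E = |Q_enc|/(4πε₀r²) = (1.336×10^-7)/(4π·8.85×10^-12·(0.0896)²) = 1.50×10^5 N/C.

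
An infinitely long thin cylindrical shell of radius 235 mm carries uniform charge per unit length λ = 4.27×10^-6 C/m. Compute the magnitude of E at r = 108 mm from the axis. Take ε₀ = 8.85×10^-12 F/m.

Choose a coaxial cylinder of radius r = 108 mm (arbitrary length L) as the Gaussian surface (r < 235 mm, inside the shell).
No charge is enclosed, so Gauss's law gives E·2πrL = 0 ⇒ E = 0.

E = 0 (no enclosed charge)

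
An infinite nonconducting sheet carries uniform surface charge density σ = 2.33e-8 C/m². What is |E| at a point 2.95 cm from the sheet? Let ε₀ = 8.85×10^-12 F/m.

|E| = 1.32×10^3 N/C

Choose a cylindrical pillbox piercing the sheet, end faces (area A) parallel to it.
Only the two end caps contribute flux: Φ = 2EA. With Q_enc = σA, Gauss's law gives E = |σ|/(2ε₀).
E = |σ|/(2ε₀) = (2.33×10^-8)/(2·8.85×10^-12) = 1.32×10^3 N/C.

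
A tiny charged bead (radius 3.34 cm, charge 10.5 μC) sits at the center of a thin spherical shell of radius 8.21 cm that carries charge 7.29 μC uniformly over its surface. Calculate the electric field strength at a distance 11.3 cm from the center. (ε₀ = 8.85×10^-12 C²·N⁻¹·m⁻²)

By spherical symmetry E is radial; choose a Gaussian sphere of radius r = 11.3 cm (r > 8.21 cm, enclosing both).
Q_enc = (10.5 μC) + (7.29 μC) = 1.779×10^-5 C.
Gauss's law: E·4πr² = Q_enc/ε₀.
E = |Q_enc|/(4πε₀r²) = (1.779e-5)/(4π·8.85×10^-12·(0.113)²) = 1.25×10^7 N/C.

E ≈ 1.25e7 N/C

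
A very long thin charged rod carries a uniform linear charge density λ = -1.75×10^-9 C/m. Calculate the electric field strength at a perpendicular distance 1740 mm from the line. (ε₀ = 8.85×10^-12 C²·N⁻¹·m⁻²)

By cylindrical symmetry E is radial; use a coaxial Gaussian cylinder of radius 1740 mm and length L.
Q_enc = λL, so λ_enc = -1.75×10^-9 C/m.
Applying ∮E·dA = Q_enc/ε₀ with the end caps contributing no flux:
E = |λ_enc|/(2πε₀r) = (1.75e-9)/(2π·8.85×10^-12·1.74) = 18.1 N/C.

E = 18.1 V/m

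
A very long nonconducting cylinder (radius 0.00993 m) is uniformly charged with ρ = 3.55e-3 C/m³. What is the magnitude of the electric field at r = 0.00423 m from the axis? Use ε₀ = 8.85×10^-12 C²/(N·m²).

Coaxial Gaussian cylinder, radius r = 0.00423 m, length L (r < R).
Enclosed charge per unit length: λ_enc = ρ·πr² = (3.55×10^-3)π(0.00423)² = 1.996e-7 C/m.
Applying ∮E·dA = Q_enc/ε₀ with the end caps contributing no flux:
E = |λ_enc|/(2πε₀r) = (1.996×10^-7)/(2π·8.85×10^-12·0.00423) = 8.48e5 N/C.

|E| = 8.48e5 N/C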